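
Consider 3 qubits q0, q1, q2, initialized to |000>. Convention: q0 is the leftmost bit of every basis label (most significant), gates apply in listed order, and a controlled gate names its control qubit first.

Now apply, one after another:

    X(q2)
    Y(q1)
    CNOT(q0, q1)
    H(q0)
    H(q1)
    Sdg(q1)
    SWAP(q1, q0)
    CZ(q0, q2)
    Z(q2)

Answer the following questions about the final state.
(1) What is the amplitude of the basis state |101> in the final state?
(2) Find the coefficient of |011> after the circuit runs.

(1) The final state's coefficient on |101> equals -1/2.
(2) |011> carries amplitude -I/2 in the final state.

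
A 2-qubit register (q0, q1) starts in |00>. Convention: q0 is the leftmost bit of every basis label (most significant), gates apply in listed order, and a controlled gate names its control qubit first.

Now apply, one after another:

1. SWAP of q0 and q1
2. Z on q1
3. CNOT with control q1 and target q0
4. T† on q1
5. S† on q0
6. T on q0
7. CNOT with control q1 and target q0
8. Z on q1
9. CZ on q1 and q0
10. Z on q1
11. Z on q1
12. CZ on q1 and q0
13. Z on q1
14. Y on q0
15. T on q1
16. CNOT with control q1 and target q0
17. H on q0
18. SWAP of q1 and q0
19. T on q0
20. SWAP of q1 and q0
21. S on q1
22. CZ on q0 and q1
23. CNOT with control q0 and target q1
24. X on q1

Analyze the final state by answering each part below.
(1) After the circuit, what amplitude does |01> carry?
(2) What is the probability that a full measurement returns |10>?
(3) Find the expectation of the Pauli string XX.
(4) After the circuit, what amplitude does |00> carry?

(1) The final state's coefficient on |01> equals sqrt(2)*I/2. Key observation: gates 8-13 undo each other exactly, leaving only the rest of the circuit to track.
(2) A full measurement returns |10> with probability 1/2.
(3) The expectation value of XX is -1.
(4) |00> carries amplitude 0 in the final state.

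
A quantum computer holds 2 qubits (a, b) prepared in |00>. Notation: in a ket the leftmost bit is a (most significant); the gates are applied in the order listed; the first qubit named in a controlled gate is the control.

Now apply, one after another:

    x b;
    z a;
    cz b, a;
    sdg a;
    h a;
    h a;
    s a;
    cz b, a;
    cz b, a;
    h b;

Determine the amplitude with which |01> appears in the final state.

The amplitude on |01> is -sqrt(2)/2. Key observation: steps 3-8 multiply out to the identity, so the circuit reduces to the remaining gates.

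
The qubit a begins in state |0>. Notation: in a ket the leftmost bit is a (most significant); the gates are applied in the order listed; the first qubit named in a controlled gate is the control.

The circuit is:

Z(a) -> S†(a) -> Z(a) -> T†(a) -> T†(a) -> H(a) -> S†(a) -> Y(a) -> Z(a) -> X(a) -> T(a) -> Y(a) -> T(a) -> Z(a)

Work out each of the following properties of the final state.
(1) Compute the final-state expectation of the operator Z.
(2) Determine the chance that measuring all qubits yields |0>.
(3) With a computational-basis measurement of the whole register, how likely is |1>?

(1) The observable Z averages to 0.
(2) Outcome |0> occurs with probability 1/2.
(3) Outcome |1> occurs with probability 1/2.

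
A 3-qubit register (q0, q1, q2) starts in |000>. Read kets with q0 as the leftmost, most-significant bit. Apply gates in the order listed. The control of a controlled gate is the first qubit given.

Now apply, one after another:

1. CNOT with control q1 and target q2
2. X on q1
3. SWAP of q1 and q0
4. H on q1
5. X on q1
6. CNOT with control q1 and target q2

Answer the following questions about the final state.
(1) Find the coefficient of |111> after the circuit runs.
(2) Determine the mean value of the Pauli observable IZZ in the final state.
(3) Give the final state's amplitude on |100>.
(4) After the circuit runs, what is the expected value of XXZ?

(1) |111> carries amplitude sqrt(2)/2 in the final state.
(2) In the final state, IZZ has expectation 1.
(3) The final state's coefficient on |100> equals sqrt(2)/2.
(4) In the final state, XXZ has expectation 0.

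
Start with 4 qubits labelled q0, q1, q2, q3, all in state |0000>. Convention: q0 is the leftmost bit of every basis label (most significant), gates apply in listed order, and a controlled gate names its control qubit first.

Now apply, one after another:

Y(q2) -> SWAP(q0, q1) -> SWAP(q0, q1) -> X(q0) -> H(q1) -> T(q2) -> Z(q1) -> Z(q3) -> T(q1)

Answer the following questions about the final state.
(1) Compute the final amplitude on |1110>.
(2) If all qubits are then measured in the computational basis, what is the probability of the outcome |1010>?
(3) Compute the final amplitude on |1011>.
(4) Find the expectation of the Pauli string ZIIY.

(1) The amplitude on |1110> is sqrt(2)/2. Key observation: the block from step 2 through step 3 cancels to the identity and can be dropped.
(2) A full measurement returns |1010> with probability 1/2.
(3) The final state's coefficient on |1011> equals 0.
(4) The observable ZIIY averages to 0.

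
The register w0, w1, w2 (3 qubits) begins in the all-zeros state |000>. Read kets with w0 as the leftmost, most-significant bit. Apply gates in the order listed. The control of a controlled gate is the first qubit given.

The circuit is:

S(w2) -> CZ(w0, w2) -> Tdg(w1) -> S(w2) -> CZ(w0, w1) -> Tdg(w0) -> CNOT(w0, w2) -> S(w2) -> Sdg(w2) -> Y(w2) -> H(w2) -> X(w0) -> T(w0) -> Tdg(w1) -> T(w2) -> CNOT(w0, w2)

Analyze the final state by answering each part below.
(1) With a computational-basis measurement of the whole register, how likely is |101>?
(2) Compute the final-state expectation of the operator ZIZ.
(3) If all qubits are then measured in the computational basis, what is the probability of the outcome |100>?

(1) Outcome |101> occurs with probability 1/2.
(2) The observable ZIZ averages to 0.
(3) Outcome |100> occurs with probability 1/2.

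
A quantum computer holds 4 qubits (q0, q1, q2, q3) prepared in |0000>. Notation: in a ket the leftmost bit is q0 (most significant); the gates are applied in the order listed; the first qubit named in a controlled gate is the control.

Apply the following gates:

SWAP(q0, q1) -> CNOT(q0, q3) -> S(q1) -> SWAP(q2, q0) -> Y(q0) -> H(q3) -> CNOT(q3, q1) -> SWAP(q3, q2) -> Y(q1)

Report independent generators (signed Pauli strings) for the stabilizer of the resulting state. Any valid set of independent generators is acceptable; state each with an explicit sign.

The stabilizer group can be generated by -IXXI, -ZIII, -IZZI, +IIIZ, among other valid generating sets.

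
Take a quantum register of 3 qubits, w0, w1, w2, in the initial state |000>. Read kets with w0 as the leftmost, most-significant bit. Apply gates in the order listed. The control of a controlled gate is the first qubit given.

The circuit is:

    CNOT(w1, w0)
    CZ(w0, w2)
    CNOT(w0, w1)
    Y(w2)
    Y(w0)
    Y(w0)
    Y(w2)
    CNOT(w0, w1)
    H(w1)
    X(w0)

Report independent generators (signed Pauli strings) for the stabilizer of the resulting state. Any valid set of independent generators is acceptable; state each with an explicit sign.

The stabilizer group can be generated by +IXI, -ZII, +IIZ, among other valid generating sets. Key observation: steps 3-8 multiply out to the identity, so the circuit reduces to the remaining gates.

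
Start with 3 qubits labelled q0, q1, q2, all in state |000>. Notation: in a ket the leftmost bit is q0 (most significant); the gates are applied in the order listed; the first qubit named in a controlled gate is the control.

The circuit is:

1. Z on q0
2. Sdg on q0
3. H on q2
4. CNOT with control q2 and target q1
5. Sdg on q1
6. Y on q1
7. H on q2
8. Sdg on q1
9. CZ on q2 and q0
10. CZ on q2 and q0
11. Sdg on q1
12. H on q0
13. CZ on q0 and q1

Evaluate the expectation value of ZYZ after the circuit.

The observable ZYZ averages to 1. Key observation: steps 9-10 multiply out to the identity, so the circuit reduces to the remaining gates.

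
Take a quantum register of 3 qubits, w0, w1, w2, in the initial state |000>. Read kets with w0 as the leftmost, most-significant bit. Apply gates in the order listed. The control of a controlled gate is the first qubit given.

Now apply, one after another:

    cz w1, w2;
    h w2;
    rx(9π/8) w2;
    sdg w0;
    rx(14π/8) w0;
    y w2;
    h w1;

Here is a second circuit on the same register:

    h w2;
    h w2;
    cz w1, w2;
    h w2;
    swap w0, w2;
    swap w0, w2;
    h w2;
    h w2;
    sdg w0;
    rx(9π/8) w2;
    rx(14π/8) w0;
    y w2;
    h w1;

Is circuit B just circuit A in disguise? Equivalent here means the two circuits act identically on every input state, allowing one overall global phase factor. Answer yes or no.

Yes — the two circuits implement the same unitary up to a global phase.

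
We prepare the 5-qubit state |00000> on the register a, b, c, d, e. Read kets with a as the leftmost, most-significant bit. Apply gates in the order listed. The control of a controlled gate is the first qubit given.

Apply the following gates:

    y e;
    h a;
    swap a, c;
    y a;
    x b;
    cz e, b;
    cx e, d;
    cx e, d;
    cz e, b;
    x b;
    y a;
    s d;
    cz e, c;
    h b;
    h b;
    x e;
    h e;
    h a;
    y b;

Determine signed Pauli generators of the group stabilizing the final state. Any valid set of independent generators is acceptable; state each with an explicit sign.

The stabilizer group can be generated by +XIIII, -IIXII, +IIIIX, -IZIII, +IIIZI, among other valid generating sets.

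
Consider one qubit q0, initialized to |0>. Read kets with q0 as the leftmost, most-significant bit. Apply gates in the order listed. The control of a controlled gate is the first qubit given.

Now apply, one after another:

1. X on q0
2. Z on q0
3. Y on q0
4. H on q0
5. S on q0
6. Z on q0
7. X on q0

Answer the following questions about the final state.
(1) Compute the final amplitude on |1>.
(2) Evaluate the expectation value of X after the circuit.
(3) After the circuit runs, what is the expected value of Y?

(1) The final state's coefficient on |1> equals sqrt(2)*I/2.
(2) The expectation value of X is 0.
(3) In the final state, Y has expectation 1.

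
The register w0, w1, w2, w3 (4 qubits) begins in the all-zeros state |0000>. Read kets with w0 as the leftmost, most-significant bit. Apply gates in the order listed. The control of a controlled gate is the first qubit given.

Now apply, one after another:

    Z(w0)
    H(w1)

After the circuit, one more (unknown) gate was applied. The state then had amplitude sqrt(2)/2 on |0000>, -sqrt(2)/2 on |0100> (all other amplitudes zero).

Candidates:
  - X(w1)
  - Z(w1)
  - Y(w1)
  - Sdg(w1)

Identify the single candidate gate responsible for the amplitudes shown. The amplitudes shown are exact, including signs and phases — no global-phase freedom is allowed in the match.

It was Z(w1) that produced the state shown.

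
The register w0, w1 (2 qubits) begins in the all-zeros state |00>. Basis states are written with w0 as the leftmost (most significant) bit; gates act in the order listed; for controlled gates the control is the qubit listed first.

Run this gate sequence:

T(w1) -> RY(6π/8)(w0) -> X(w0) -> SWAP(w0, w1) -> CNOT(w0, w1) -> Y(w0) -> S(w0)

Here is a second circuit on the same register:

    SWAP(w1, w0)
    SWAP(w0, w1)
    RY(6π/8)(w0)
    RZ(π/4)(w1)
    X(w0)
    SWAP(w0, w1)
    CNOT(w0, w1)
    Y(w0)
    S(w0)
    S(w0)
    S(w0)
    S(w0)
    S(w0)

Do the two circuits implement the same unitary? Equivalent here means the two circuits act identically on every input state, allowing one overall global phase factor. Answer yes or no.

Yes, they are equivalent — the unitaries differ by at most a global phase.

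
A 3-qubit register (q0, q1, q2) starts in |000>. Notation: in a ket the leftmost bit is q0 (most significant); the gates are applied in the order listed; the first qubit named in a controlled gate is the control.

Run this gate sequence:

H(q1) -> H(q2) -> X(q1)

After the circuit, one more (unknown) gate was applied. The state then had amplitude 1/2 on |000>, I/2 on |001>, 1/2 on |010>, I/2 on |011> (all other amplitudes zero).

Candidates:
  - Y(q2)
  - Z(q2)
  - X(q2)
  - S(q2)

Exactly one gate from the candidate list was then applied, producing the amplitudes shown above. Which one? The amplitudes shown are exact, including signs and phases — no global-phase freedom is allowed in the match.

The unique candidate consistent with the amplitudes is S(q2).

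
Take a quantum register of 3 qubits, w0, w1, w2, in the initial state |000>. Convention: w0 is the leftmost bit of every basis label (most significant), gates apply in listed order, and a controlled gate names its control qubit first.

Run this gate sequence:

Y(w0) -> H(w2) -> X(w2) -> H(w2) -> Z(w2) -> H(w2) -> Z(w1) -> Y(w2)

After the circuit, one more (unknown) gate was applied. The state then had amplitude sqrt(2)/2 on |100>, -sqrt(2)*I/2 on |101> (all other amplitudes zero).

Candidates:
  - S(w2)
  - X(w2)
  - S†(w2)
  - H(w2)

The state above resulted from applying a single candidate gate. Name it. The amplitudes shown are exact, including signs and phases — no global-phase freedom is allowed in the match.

The unique candidate consistent with the amplitudes is S(w2). Key observation: steps 2-5 multiply out to the identity, so the circuit reduces to the remaining gates.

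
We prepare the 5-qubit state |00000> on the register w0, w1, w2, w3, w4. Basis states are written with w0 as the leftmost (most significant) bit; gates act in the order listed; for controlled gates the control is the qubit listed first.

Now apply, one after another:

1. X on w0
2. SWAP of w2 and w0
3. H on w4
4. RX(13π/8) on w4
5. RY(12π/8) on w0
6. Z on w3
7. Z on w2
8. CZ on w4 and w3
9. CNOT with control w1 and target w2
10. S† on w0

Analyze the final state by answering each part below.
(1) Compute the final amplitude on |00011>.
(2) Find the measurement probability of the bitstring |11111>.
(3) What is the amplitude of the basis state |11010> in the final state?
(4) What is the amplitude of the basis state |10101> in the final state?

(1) The amplitude on |00011> is 0.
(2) A full measurement returns |11111> with probability 0.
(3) The amplitude on |11010> is 0.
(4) The final state's coefficient on |10101> equals sin(3*pi/16)/2 - I*cos(3*pi/16)/2.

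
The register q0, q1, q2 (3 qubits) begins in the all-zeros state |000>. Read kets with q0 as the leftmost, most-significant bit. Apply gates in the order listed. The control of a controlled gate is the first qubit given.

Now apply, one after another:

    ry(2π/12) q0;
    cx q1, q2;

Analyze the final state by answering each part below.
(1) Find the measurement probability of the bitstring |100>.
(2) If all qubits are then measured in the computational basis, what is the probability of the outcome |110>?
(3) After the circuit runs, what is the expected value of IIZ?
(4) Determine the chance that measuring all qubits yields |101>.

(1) A full measurement returns |100> with probability 1/2 - sqrt(3)/4.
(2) A full measurement returns |110> with probability 0.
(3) In the final state, IIZ has expectation 1.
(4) A full measurement returns |101> with probability 0.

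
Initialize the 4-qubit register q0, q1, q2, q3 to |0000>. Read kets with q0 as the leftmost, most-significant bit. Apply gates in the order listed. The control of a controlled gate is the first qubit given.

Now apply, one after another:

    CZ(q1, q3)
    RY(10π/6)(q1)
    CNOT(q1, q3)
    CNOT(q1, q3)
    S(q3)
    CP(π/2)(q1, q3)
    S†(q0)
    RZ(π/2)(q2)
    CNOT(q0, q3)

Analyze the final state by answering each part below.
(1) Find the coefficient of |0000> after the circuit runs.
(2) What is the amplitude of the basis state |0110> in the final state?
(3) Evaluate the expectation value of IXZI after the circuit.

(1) |0000> carries amplitude sqrt(3)*exp(3*I*pi/4)/2 in the final state.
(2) The amplitude on |0110> is 0.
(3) The expectation value of IXZI is -sqrt(3)/2.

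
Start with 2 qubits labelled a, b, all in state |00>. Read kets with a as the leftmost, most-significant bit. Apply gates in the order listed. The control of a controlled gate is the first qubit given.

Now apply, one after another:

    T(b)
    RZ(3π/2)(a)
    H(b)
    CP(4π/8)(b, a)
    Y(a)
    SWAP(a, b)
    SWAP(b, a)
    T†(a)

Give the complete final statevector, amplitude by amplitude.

The resulting statevector has amplitude 0 on |00>, 0 on |01>, -sqrt(2)*I/2 on |10>, -sqrt(2)*I/2 on |11>.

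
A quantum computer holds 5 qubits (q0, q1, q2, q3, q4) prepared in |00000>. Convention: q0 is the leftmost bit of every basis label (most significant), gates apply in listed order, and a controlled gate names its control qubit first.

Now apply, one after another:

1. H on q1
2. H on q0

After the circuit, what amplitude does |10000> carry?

The amplitude on |10000> is 1/2.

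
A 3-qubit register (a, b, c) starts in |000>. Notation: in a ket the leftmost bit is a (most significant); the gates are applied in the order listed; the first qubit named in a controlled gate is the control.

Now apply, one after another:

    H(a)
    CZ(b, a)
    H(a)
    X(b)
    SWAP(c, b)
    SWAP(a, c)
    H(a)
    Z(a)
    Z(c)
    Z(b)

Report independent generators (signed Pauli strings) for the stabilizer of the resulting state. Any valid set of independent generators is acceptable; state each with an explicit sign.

One valid set of independent stabilizer generators is +XII, +IZI, +IIZ (any independent generating set of the same group is equally correct).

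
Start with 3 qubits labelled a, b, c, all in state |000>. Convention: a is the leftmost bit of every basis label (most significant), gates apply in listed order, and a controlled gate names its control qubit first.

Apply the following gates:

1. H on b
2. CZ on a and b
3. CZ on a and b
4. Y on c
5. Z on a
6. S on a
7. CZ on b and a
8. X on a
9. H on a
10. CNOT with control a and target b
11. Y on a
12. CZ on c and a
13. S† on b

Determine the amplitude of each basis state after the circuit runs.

The resulting statevector has amplitude 0 on |000>, -1/2 on |001>, 0 on |010>, I/2 on |011>, 0 on |100>, 1/2 on |101>, 0 on |110>, -I/2 on |111>.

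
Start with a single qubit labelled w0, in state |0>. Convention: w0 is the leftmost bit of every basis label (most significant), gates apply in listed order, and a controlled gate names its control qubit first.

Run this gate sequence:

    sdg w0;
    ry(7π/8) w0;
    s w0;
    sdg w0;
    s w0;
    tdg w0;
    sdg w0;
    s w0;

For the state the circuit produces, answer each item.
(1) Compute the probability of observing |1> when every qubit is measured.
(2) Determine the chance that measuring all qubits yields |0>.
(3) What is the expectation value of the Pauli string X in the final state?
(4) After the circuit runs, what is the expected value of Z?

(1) Outcome |1> occurs with probability sin(7*pi/16)**2.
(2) The probability of measuring |0> is cos(7*pi/16)**2.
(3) The expectation value of X is sqrt(4 - 2*sqrt(2))/4.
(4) The expectation value of Z is -sqrt(sqrt(2) + 2)/2.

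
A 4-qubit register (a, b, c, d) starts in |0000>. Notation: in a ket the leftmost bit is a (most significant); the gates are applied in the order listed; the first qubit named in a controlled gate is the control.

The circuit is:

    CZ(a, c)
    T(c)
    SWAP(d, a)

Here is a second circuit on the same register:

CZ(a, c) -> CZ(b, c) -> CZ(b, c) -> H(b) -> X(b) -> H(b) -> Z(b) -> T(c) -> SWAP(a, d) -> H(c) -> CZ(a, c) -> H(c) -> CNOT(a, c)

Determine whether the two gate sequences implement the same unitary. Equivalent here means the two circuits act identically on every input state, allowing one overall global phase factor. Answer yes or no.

Yes — the two circuits implement the same unitary up to a global phase.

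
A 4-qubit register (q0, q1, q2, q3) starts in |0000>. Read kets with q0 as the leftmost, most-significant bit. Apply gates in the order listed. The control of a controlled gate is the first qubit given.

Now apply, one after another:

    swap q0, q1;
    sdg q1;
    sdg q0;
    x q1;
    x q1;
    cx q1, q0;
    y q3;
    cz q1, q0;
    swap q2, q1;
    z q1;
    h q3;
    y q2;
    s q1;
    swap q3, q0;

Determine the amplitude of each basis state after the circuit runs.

After the circuit, the state carries amplitude -sqrt(2)/2 on |0010>, sqrt(2)/2 on |1010>, and 0 on every other basis state.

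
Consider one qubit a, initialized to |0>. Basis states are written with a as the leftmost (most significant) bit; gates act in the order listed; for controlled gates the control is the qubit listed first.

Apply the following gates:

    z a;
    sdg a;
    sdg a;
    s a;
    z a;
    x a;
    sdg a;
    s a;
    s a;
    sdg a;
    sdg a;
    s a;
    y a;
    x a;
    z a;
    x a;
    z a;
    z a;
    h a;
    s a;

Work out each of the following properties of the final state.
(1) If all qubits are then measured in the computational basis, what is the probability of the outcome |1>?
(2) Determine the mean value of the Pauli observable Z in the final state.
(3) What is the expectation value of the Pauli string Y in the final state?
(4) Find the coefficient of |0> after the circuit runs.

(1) A full measurement returns |1> with probability 1/2.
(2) The observable Z averages to 0.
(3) The observable Y averages to 1.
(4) The amplitude on |0> is sqrt(2)*I/2.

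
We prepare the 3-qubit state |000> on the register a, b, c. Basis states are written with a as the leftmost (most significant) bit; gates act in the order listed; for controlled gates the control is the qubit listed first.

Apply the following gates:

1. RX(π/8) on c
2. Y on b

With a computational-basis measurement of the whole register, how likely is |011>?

A full measurement returns |011> with probability sin(pi/16)**2.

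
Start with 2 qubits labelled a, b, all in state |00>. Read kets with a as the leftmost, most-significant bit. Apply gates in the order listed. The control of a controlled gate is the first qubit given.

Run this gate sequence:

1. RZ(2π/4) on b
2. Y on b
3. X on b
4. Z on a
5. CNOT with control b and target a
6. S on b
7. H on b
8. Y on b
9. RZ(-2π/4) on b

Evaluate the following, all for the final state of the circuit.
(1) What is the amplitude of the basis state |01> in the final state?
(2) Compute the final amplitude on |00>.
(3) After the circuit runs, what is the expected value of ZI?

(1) The final state's coefficient on |01> equals sqrt(2)*I/2.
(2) The amplitude on |00> is sqrt(2)/2.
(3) The observable ZI averages to 1.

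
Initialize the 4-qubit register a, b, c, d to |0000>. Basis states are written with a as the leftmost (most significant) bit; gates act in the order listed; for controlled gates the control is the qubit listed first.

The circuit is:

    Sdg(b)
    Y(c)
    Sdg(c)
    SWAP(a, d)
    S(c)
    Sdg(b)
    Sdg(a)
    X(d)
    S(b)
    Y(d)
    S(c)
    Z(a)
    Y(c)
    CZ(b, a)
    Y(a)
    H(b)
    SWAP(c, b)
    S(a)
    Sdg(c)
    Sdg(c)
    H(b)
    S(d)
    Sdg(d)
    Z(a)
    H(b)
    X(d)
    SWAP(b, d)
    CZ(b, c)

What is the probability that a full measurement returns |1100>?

Outcome |1100> occurs with probability 1/2. Key observation: gates 22-23 undo each other exactly, leaving only the rest of the circuit to track.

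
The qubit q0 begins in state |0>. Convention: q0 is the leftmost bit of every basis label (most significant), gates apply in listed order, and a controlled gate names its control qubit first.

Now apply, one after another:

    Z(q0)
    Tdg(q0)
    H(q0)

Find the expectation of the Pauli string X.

The observable X averages to 1.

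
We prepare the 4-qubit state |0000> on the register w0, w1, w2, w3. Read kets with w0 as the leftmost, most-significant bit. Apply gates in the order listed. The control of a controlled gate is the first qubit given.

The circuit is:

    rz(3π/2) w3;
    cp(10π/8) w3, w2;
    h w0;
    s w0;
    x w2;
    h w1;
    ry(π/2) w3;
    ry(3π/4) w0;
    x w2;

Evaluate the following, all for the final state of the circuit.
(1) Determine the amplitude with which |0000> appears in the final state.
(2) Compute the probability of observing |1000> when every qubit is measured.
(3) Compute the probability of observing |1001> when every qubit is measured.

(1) |0000> carries amplitude sqrt(2)*(-sqrt(2 - sqrt(2)) + I*sqrt(sqrt(2) + 2))*exp(I*pi/4)/8 in the final state.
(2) A full measurement returns |1000> with probability 1/8.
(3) The probability of measuring |1001> is 1/8.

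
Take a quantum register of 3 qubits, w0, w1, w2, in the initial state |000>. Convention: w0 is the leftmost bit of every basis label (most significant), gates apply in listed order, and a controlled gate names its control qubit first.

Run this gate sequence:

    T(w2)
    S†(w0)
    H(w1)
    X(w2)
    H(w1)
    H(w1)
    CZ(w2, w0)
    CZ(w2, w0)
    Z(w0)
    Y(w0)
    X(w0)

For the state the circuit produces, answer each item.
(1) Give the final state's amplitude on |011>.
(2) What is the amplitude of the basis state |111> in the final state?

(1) |011> carries amplitude sqrt(2)*I/2 in the final state. Key observation: the block from step 7 through step 8 cancels to the identity and can be dropped.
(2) The final state's coefficient on |111> equals 0.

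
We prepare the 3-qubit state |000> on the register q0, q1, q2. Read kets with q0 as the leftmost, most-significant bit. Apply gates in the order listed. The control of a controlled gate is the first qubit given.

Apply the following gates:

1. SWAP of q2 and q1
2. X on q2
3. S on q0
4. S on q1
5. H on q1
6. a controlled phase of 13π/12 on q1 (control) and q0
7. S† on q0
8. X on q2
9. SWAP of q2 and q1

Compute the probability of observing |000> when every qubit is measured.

Outcome |000> occurs with probability 1/2.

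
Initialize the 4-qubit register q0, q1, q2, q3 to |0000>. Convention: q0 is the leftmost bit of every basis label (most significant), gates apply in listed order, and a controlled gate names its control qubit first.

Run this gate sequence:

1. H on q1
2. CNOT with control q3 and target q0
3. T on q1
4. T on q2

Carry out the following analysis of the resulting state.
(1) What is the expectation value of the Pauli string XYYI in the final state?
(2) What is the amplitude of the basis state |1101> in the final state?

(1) The observable XYYI averages to 0.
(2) |1101> carries amplitude 0 in the final state.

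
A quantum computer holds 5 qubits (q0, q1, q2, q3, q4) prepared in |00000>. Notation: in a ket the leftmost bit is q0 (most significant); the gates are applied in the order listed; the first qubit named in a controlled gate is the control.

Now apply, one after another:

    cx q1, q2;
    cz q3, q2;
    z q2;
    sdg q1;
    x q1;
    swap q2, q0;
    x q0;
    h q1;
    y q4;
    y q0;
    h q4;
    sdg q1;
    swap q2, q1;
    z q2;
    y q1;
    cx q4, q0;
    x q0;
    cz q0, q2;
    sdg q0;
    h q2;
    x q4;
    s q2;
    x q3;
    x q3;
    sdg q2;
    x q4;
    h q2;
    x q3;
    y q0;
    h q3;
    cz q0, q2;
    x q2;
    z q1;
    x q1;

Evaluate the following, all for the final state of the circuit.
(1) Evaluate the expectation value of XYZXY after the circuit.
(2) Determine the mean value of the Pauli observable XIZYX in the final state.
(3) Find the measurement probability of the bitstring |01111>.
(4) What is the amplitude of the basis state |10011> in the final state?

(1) The observable XYZXY averages to 0.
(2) The observable XIZYX averages to 0.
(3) A full measurement returns |01111> with probability 0.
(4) The amplitude on |10011> is sqrt(2)*I/4.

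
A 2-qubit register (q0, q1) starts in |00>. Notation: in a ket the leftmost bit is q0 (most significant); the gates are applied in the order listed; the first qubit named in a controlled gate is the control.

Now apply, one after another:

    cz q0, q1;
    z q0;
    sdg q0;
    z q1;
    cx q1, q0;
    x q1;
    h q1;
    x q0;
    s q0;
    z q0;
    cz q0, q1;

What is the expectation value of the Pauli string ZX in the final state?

The expectation value of ZX is -1.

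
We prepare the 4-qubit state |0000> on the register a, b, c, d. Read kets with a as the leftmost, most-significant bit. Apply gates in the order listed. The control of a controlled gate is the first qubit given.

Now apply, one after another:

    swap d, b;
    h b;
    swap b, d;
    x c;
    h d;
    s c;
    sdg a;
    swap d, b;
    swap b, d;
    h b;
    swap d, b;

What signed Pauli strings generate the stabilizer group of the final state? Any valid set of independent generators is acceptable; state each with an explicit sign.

The final state is stabilized by the group generated by +IIIX, +ZIII, +IZII, -IIZI; other independent generating sets are equally valid.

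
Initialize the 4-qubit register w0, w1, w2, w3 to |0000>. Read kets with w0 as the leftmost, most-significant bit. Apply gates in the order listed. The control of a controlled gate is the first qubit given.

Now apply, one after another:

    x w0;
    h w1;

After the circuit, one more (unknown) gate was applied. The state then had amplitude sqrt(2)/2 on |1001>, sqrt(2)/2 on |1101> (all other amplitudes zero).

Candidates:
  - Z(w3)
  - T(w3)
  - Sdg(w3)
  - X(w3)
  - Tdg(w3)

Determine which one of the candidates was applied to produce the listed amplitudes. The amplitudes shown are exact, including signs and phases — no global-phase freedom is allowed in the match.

The unique candidate consistent with the amplitudes is X(w3).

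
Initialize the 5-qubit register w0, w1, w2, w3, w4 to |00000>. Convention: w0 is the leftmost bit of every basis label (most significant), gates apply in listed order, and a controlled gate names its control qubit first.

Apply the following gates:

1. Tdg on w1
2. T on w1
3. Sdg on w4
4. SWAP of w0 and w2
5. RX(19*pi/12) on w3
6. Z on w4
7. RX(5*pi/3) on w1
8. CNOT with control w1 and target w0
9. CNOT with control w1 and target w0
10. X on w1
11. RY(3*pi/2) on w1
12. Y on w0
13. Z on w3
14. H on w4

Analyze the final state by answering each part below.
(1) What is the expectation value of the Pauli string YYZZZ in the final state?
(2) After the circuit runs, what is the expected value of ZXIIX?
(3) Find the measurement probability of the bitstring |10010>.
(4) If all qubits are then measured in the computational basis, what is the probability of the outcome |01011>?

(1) The expectation value of YYZZZ is 0. Key observation: steps 8-9 multiply out to the identity, so the circuit reduces to the remaining gates.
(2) The observable ZXIIX averages to -1/2.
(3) Outcome |10010> occurs with probability -sqrt(6)/32 + sqrt(2)/32 + 1/8.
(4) A full measurement returns |01011> with probability 0.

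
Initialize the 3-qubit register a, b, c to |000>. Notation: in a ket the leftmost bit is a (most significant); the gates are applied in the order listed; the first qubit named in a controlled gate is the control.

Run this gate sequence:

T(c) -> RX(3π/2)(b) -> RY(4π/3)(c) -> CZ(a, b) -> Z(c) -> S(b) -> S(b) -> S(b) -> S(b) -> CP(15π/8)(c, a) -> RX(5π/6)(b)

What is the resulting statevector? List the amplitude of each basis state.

The final amplitudes are sqrt(3)/4 on |000>, 3/4 on |001>, -I/4 on |010>, -sqrt(3)*I/4 on |011>, 0 on |100>, 0 on |101>, 0 on |110>, 0 on |111>. Key observation: the block from step 6 through step 9 cancels to the identity and can be dropped.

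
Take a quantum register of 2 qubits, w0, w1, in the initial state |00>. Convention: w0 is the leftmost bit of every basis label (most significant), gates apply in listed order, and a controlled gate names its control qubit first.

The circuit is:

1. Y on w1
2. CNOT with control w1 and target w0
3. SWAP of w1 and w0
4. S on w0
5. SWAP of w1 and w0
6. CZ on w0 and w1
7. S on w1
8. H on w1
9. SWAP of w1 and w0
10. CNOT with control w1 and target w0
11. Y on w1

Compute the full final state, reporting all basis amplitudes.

The resulting statevector has amplitude -sqrt(2)/2 on |00>, 0 on |01>, sqrt(2)/2 on |10>, 0 on |11>.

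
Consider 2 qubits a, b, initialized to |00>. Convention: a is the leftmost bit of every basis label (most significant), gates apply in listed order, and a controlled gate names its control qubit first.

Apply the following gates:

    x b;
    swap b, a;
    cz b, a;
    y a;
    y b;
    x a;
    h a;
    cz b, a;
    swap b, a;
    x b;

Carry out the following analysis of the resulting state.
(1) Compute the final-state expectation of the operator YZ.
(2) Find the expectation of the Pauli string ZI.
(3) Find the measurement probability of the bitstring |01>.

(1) The observable YZ averages to 0.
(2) The expectation value of ZI is -1.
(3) A full measurement returns |01> with probability 0.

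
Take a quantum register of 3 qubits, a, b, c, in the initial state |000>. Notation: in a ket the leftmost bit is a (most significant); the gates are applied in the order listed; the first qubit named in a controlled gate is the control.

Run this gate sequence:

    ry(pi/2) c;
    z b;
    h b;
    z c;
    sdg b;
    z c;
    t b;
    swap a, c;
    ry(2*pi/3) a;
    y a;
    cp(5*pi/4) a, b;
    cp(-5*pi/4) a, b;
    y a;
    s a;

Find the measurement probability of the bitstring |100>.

The probability of measuring |100> is sqrt(3)/8 + 1/4. Key observation: gates 10-13 undo each other exactly, leaving only the rest of the circuit to track.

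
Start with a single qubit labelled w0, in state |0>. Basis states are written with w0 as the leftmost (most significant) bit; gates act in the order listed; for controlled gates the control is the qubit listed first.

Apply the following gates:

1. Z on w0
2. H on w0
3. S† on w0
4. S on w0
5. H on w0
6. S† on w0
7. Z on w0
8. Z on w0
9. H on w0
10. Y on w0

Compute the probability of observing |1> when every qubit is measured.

Outcome |1> occurs with probability 1/2.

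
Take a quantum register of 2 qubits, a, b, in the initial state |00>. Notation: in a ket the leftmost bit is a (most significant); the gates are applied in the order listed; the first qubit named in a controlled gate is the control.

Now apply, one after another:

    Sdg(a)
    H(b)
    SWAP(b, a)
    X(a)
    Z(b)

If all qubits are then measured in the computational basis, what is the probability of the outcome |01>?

The probability of measuring |01> is 0.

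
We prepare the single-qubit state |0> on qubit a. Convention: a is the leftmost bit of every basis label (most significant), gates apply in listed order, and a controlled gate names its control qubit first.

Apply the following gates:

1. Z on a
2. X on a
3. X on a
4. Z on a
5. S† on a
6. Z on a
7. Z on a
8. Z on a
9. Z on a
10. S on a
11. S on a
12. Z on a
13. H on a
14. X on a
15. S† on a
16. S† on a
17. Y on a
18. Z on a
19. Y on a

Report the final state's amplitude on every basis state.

After the circuit, the state carries amplitude -sqrt(2)/2 on |0>, -sqrt(2)/2 on |1>.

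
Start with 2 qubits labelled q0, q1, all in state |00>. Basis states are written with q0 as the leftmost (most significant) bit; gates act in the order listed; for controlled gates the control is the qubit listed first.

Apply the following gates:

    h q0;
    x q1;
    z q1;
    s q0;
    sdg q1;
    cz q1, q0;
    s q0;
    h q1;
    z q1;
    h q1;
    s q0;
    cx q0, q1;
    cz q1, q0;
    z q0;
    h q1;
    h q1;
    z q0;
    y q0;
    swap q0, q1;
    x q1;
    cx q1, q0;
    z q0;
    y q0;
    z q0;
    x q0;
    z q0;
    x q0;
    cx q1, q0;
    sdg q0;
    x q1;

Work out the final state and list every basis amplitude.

After the circuit, the state carries amplitude -sqrt(2)/2 on |00>, 0 on |01>, 0 on |10>, sqrt(2)/2 on |11>. Key observation: the block from step 14 through step 17 cancels to the identity and can be dropped.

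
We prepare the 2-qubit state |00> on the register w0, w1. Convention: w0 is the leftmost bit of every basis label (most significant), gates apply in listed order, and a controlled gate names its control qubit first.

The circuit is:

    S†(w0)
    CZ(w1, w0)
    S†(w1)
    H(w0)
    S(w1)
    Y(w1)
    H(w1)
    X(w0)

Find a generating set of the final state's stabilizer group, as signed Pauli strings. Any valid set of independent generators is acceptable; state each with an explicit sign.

The stabilizer group can be generated by +XI, -IX, among other valid generating sets.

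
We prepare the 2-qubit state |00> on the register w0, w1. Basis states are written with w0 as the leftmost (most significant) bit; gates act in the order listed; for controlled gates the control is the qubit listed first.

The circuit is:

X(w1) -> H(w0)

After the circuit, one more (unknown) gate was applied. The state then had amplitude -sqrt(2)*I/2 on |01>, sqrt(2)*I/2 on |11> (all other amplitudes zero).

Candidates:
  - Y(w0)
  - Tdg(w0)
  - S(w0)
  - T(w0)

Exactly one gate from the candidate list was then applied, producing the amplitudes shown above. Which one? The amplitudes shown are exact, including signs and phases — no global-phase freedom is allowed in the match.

The unique candidate consistent with the amplitudes is Y(w0).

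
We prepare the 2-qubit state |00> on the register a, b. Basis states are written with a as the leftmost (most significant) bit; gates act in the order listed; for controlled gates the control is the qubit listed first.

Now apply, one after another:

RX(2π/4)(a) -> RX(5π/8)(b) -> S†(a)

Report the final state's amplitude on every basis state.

The resulting statevector has amplitude sqrt(2)*cos(5*pi/16)/2 on |00>, -sqrt(2)*I*sin(5*pi/16)/2 on |01>, -sqrt(2)*cos(5*pi/16)/2 on |10>, sqrt(2)*I*sin(5*pi/16)/2 on |11>.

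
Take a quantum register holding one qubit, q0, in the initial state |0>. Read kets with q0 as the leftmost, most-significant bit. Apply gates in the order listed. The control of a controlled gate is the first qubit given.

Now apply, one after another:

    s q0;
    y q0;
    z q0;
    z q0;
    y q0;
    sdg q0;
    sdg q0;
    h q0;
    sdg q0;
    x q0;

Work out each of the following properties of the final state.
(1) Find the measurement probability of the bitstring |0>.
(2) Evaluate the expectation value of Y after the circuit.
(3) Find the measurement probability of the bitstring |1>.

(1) The probability of measuring |0> is 1/2. Key observation: gates 1-6 undo each other exactly, leaving only the rest of the circuit to track.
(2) In the final state, Y has expectation 1.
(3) The probability of measuring |1> is 1/2.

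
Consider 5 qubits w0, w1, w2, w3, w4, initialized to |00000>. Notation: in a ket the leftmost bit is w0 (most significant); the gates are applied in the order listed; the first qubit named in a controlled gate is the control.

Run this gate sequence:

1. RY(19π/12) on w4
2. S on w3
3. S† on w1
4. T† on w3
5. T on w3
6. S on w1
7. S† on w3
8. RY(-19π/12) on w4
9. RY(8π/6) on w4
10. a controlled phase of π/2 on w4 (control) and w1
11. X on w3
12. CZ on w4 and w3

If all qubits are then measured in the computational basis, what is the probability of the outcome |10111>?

A full measurement returns |10111> with probability 0. Key observation: gates 1-8 undo each other exactly, leaving only the rest of the circuit to track.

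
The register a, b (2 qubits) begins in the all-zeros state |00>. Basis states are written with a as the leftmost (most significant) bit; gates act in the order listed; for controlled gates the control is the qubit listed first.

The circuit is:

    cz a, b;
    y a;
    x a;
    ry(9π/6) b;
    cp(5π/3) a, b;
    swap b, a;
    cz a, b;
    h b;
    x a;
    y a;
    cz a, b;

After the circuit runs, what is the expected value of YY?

The observable YY averages to 1.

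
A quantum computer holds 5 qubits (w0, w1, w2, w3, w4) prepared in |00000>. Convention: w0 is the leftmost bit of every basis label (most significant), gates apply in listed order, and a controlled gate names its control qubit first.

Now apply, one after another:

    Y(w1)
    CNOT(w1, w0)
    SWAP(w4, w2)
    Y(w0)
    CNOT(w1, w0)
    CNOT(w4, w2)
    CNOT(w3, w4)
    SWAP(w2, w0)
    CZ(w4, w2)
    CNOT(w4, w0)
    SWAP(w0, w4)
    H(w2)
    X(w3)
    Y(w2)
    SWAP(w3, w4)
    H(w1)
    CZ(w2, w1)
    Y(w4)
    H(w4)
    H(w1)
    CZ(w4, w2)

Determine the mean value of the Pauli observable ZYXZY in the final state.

In the final state, ZYXZY has expectation -1.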